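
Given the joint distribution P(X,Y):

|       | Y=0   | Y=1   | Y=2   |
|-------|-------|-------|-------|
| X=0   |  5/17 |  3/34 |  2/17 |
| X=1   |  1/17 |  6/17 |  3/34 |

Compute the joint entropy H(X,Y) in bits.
2.2713 bits

H(X,Y) = -Σ_{x,y} P(x,y) log₂ P(x,y). Per-cell terms -P(x,y)·log₂P(x,y):
  X=0: 0.51927, 0.30904, 0.36323
  X=1: 0.24044, 0.53029, 0.30904
Sum of the 6 terms: H(X,Y) = 2.2713 bits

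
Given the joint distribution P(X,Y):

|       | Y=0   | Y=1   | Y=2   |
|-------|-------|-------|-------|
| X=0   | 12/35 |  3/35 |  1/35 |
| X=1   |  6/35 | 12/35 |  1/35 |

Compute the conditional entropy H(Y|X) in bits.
1.0973 bits

H(Y|X) = H(X,Y) - H(X)

H(X,Y) = -Σ_{x,y} P(x,y) log₂ P(x,y). Per-cell terms -P(x,y)·log₂P(x,y):
  X=0: 0.52948, 0.30380, 0.14655
  X=1: 0.43617, 0.52948, 0.14655
Sum of the 6 terms: H(X,Y) = 2.0920 bits

Marginal of X (row sums):
  P(X=0) = 12/35 + 3/35 + 1/35 = 16/35
  P(X=1) = 6/35 + 12/35 + 1/35 = 19/35
H(X) = -[(16/35)·log₂(16/35) + (19/35)·log₂(19/35)]
  = 0.51624 + 0.47845 = 0.9947 bits

H(Y|X) = H(X,Y) - H(X) = 2.0920 - 0.9947 = 1.0973 bits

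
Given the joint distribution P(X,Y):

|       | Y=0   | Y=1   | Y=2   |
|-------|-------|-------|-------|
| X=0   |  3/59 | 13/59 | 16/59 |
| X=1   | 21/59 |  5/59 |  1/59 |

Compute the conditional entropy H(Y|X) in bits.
1.1470 bits

H(Y|X) = H(X,Y) - H(X)

H(X,Y) = -Σ_{x,y} P(x,y) log₂ P(x,y). Per-cell terms -P(x,y)·log₂P(x,y):
  X=0: 0.2185, 0.4808, 0.5105
  X=1: 0.5305, 0.3018, 0.0997
Sum of the 6 terms: H(X,Y) = 2.1418 bits

Marginal of X (row sums):
  P(X=0) = 3/59 + 13/59 + 16/59 = 32/59
  P(X=1) = 21/59 + 5/59 + 1/59 = 27/59
H(X) = -[(32/59)·log₂(32/59) + (27/59)·log₂(27/59)]
  = 0.4787 + 0.5161 = 0.9948 bits

H(Y|X) = H(X,Y) - H(X) = 2.1418 - 0.9948 = 1.1470 bits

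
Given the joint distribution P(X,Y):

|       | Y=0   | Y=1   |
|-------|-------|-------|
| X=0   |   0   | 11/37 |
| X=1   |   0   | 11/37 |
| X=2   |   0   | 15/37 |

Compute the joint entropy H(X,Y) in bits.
1.5686 bits

H(X,Y) = -Σ_{x,y} P(x,y) log₂ P(x,y). Per-cell terms -P(x,y)·log₂P(x,y):
  X=0: 0.00000, 0.52028
  X=1: 0.00000, 0.52028
  X=2: 0.00000, 0.52807
  (cells with P = 0 contribute 0)
Sum of the 6 terms: H(X,Y) = 1.5686 bits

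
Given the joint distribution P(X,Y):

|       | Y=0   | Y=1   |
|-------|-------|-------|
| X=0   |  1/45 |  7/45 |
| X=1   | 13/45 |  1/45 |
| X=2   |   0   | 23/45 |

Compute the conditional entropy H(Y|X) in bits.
0.2121 bits

H(Y|X) = H(X,Y) - H(X)

H(X,Y) = -Σ_{x,y} P(x,y) log₂ P(x,y). Per-cell terms -P(x,y)·log₂P(x,y):
  X=0: 0.12204, 0.41759
  X=1: 0.51752, 0.12204
  X=2: 0.00000, 0.49490
  (cells with P = 0 contribute 0)
Sum of the 6 terms: H(X,Y) = 1.6741 bits

Marginal of X (row sums):
  P(X=0) = 1/45 + 7/45 = 8/45
  P(X=1) = 13/45 + 1/45 = 14/45
  P(X=2) = 0 + 23/45 = 23/45
H(X) = -[(8/45)·log₂(8/45) + (14/45)·log₂(14/45) + (23/45)·log₂(23/45)]
  = 0.44300 + 0.52407 + 0.49490 = 1.4620 bits

H(Y|X) = H(X,Y) - H(X) = 1.6741 - 1.4620 = 0.2121 bits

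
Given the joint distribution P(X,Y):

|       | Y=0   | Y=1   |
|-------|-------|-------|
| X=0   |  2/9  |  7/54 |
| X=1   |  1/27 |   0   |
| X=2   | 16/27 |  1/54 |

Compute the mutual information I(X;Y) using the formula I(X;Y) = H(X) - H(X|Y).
0.1514 bits

I(X;Y) = H(X) - H(X|Y)

Marginal of X (row sums):
  P(X=0) = 2/9 + 7/54 = 19/54
  P(X=1) = 1/27 + 0 = 1/27
  P(X=2) = 16/27 + 1/54 = 11/18
H(X) = -[(19/54)·log₂(19/54) + (1/27)·log₂(1/27) + (11/18)·log₂(11/18)]
  = 0.5302 + 0.1761 + 0.4342 = 1.1405 bits

Marginal of Y (column sums):
  P(Y=0) = 2/9 + 1/27 + 16/27 = 23/27
  P(Y=1) = 7/54 + 0 + 1/54 = 4/27
H(X|Y) = Σ_y P(y)·H(X|Y=y):
  Y=0: P(Y=0) = 23/27, P(X|Y=0) = (6/23, 1/23, 16/23) → H(X|Y=0) = 1.0666
  Y=1: P(Y=1) = 4/27, P(X|Y=1) = (7/8, 0, 1/8) → H(X|Y=1) = 0.5436
H(X|Y) = (23/27)·1.0666 + (4/27)·0.5436 = 0.9891 bits

I(X;Y) = H(X) - H(X|Y) = 1.1405 - 0.9891 = 0.1514 bits

Cross-check via I(X;Y) = H(X) + H(Y) - H(X,Y): computing H(Y) from the column sums and H(X,Y) from the 6 cells in the same way gives H(Y) = 0.6052 bits and H(X,Y) = 1.5943 bits, so
I(X;Y) = 1.1405 + 0.6052 - 1.5943 = 0.1514 bits ✓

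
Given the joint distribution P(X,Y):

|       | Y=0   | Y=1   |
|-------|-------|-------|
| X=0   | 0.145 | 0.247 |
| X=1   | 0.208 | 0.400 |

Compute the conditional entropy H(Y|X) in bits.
0.9361 bits

H(Y|X) = H(X,Y) - H(X)

H(X,Y) = -Σ_{x,y} P(x,y) log₂ P(x,y). Per-cell terms -P(x,y)·log₂P(x,y):
  X=0: 0.40395, 0.49830
  X=1: 0.47119, 0.52877
Sum of the 4 terms: H(X,Y) = 1.9022 bits

Marginal of X (row sums):
  P(X=0) = 0.145 + 0.247 = 0.392
  P(X=1) = 0.208 + 0.400 = 0.608
H(X) = -[0.392·log₂(0.392) + 0.608·log₂(0.608)]
  = 0.52962 + 0.43646 = 0.9661 bits

H(Y|X) = H(X,Y) - H(X) = 1.9022 - 0.9661 = 0.9361 bits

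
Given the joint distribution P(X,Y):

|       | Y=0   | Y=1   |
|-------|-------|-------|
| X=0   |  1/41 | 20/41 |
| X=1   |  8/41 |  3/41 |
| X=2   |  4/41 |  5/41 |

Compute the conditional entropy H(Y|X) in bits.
0.5858 bits

H(Y|X) = H(X,Y) - H(X)

H(X,Y) = -Σ_{x,y} P(x,y) log₂ P(x,y). Per-cell terms -P(x,y)·log₂P(x,y):
  X=0: 0.1307, 0.5052
  X=1: 0.4600, 0.2760
  X=2: 0.3276, 0.3702
Sum of the 6 terms: H(X,Y) = 2.0697 bits

Marginal of X (row sums):
  P(X=0) = 1/41 + 20/41 = 21/41
  P(X=1) = 8/41 + 3/41 = 11/41
  P(X=2) = 4/41 + 5/41 = 9/41
H(X) = -[(21/41)·log₂(21/41) + (11/41)·log₂(11/41) + (9/41)·log₂(9/41)]
  = 0.4944 + 0.5093 + 0.4802 = 1.4839 bits

H(Y|X) = H(X,Y) - H(X) = 2.0697 - 1.4839 = 0.5858 bits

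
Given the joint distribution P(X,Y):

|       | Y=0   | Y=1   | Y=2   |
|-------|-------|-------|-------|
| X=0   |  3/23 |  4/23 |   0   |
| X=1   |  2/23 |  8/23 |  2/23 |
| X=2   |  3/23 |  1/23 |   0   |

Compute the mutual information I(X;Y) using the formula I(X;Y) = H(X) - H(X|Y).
0.2076 bits

I(X;Y) = H(X) - H(X|Y)

Marginal of X (row sums):
  P(X=0) = 3/23 + 4/23 + 0 = 7/23
  P(X=1) = 2/23 + 8/23 + 2/23 = 12/23
  P(X=2) = 3/23 + 1/23 + 0 = 4/23
H(X) = -[(7/23)·log₂(7/23) + (12/23)·log₂(12/23) + (4/23)·log₂(4/23)]
  = 0.5223 + 0.4897 + 0.4389 = 1.4509 bits

Marginal of Y (column sums):
  P(Y=0) = 3/23 + 2/23 + 3/23 = 8/23
  P(Y=1) = 4/23 + 8/23 + 1/23 = 13/23
  P(Y=2) = 0 + 2/23 + 0 = 2/23
H(X|Y) = Σ_y P(y)·H(X|Y=y):
  Y=0: P(Y=0) = 8/23, P(X|Y=0) = (3/8, 1/4, 3/8) → H(X|Y=0) = 1.5613
  Y=1: P(Y=1) = 13/23, P(X|Y=1) = (4/13, 8/13, 1/13) → H(X|Y=1) = 1.2389
  Y=2: P(Y=2) = 2/23, P(X|Y=2) = (0, 1, 0) → H(X|Y=2) = 0.0000
H(X|Y) = (8/23)·1.5613 + (13/23)·1.2389 + (2/23)·0.0000 = 1.2433 bits

I(X;Y) = H(X) - H(X|Y) = 1.4509 - 1.2433 = 0.2076 bits

Cross-check via I(X;Y) = H(X) + H(Y) - H(X,Y): computing H(Y) from the column sums and H(X,Y) from the 9 cells in the same way gives H(Y) = 1.3016 bits and H(X,Y) = 2.5449 bits, so
I(X;Y) = 1.4509 + 1.3016 - 2.5449 = 0.2076 bits ✓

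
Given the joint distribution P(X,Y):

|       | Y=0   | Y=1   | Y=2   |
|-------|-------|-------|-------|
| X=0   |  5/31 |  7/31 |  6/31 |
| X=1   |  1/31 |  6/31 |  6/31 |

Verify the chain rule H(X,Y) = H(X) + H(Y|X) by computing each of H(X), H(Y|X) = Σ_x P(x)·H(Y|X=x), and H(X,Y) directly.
H(X) = 0.9812 bits, H(Y|X) = 1.4637 bits, H(X,Y) = 2.4448 bits

Marginal of X (row sums):
  P(X=0) = 5/31 + 7/31 + 6/31 = 18/31
  P(X=1) = 1/31 + 6/31 + 6/31 = 13/31
H(X) = -[(18/31)·log₂(18/31) + (13/31)·log₂(13/31)]
  = 0.455383 + 0.525769 = 0.9812 bits

H(Y|X) = Σ_x P(x)·H(Y|X=x):
  X=0: P(X=0) = 18/31, P(Y|X=0) = (5/18, 7/18, 1/3) → H(Y|X=0) = 1.571542
  X=1: P(X=1) = 13/31, P(Y|X=1) = (1/13, 6/13, 6/13) → H(Y|X=1) = 1.314320
H(Y|X) = (18/31)·1.571542 + (13/31)·1.314320 = 1.4637 bits

H(X,Y) = -Σ_{x,y} P(x,y) log₂ P(x,y). Per-cell terms -P(x,y)·log₂P(x,y):
  X=0: 0.424559, 0.484771, 0.458561
  X=1: 0.159813, 0.458561, 0.458561
Sum of the 6 terms: H(X,Y) = 2.4448 bits

Chain rule check:
  H(X) + H(Y|X) = 0.9812 + 1.4637 = 2.4449 bits
  H(X,Y) = 2.4448 bits
✓ Chain rule verified (Δ = 0.0001 is 4-dp rounding noise: each of the three values was rounded independently).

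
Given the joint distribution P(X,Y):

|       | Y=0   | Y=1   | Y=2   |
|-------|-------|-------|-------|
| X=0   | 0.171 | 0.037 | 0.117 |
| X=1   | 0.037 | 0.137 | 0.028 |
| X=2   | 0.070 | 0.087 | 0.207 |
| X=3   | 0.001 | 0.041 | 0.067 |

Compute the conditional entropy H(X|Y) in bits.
1.6314 bits

H(X|Y) = H(X,Y) - H(Y)

H(X,Y) = -Σ_{x,y} P(x,y) log₂ P(x,y). Per-cell terms -P(x,y)·log₂P(x,y):
  X=0: 0.435696, 0.175984, 0.362164
  X=1: 0.175984, 0.392882, 0.144436
  X=2: 0.268555, 0.306487, 0.470366
  X=3: 0.009966, 0.188938, 0.261280
Sum of the 12 terms: H(X,Y) = 3.19274 bits

Marginal of Y (column sums):
  P(Y=0) = 0.171 + 0.037 + 0.070 + 0.001 = 0.279
  P(Y=1) = 0.037 + 0.137 + 0.087 + 0.041 = 0.302
  P(Y=2) = 0.117 + 0.028 + 0.207 + 0.067 = 0.419
H(Y) = -[0.279·log₂(0.279) + 0.302·log₂(0.302) + 0.419·log₂(0.419)]
  = 0.513824 + 0.521669 + 0.525836 = 1.56133 bits

H(X|Y) = H(X,Y) - H(Y) = 3.19274 - 1.56133 = 1.6314 bits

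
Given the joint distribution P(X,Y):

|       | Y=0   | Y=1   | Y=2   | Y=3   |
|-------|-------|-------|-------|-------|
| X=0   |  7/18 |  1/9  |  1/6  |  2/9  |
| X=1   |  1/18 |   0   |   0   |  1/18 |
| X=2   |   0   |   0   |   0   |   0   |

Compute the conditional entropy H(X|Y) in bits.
0.4421 bits

H(X|Y) = H(X,Y) - H(Y)

H(X,Y) = -Σ_{x,y} P(x,y) log₂ P(x,y). Per-cell terms -P(x,y)·log₂P(x,y):
  X=0: 0.52989, 0.35221, 0.43083, 0.48221
  X=1: 0.23166, 0.00000, 0.00000, 0.23166
  X=2: 0.00000, 0.00000, 0.00000, 0.00000
  (cells with P = 0 contribute 0)
Sum of the 12 terms: H(X,Y) = 2.25846 bits

Marginal of Y (column sums):
  P(Y=0) = 7/18 + 1/18 + 0 = 4/9
  P(Y=1) = 1/9 + 0 + 0 = 1/9
  P(Y=2) = 1/6 + 0 + 0 = 1/6
  P(Y=3) = 2/9 + 1/18 + 0 = 5/18
H(Y) = -[(4/9)·log₂(4/9) + (1/9)·log₂(1/9) + (1/6)·log₂(1/6) + (5/18)·log₂(5/18)]
  = 0.51997 + 0.35221 + 0.43083 + 0.51333 = 1.81634 bits

H(X|Y) = H(X,Y) - H(Y) = 2.25846 - 1.81634 = 0.4421 bits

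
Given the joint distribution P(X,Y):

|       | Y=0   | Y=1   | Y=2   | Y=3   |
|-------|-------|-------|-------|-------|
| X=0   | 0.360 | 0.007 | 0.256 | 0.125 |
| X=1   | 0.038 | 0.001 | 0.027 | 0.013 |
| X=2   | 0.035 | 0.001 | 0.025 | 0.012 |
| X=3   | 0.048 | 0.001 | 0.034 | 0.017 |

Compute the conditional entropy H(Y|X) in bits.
1.5348 bits

H(Y|X) = H(X,Y) - H(X)

H(X,Y) = -Σ_{x,y} P(x,y) log₂ P(x,y). Per-cell terms -P(x,y)·log₂P(x,y):
  X=0: 0.53062, 0.05011, 0.50324, 0.37500
  X=1: 0.17928, 0.00997, 0.14069, 0.08145
  X=2: 0.16928, 0.00997, 0.13305, 0.07657
  X=3: 0.21028, 0.00997, 0.16586, 0.09993
Sum of the 16 terms: H(X,Y) = 2.7453 bits

Marginal of X (row sums):
  P(X=0) = 0.360 + 0.007 + 0.256 + 0.125 = 0.748
  P(X=1) = 0.038 + 0.001 + 0.027 + 0.013 = 0.079
  P(X=2) = 0.035 + 0.001 + 0.025 + 0.012 = 0.073
  P(X=3) = 0.048 + 0.001 + 0.034 + 0.017 = 0.100
H(X) = -[0.748·log₂(0.748) + 0.079·log₂(0.079) + 0.073·log₂(0.073) + 0.100·log₂(0.100)]
  = 0.31333 + 0.28930 + 0.27565 + 0.33219 = 1.2105 bits

H(Y|X) = H(X,Y) - H(X) = 2.7453 - 1.2105 = 1.5348 bits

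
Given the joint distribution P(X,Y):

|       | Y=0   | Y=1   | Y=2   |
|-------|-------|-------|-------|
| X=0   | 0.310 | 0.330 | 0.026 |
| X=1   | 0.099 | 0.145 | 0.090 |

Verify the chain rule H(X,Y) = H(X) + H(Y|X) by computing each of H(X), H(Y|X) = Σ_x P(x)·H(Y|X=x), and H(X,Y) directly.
H(X) = 0.9190 bits, H(Y|X) = 1.3165 bits, H(X,Y) = 2.2354 bits

Marginal of X (row sums):
  P(X=0) = 0.310 + 0.330 + 0.026 = 0.666
  P(X=1) = 0.099 + 0.145 + 0.090 = 0.334
H(X) = -[0.666·log₂(0.666) + 0.334·log₂(0.334)]
  = 0.39055 + 0.52841 = 0.9190 bits

H(Y|X) = Σ_x P(x)·H(Y|X=x):
  X=0: P(X=0) = 0.666, P(Y|X=0) = (155/333, 55/111, 13/333) → H(Y|X=0) = 1.19815
  X=1: P(X=1) = 0.334, P(Y|X=1) = (99/334, 145/334, 45/167) → H(Y|X=1) = 1.55239
H(Y|X) = 0.666·1.19815 + 0.334·1.55239 = 1.3165 bits

H(X,Y) = -Σ_{x,y} P(x,y) log₂ P(x,y). Per-cell terms -P(x,y)·log₂P(x,y):
  X=0: 0.52379, 0.52782, 0.13690
  X=1: 0.33031, 0.40395, 0.31265
Sum of the 6 terms: H(X,Y) = 2.2354 bits

Chain rule check:
  H(X) + H(Y|X) = 0.9190 + 1.3165 = 2.2355 bits
  H(X,Y) = 2.2354 bits
✓ Chain rule verified (Δ = 0.0001 is 4-dp rounding noise: each of the three values was rounded independently).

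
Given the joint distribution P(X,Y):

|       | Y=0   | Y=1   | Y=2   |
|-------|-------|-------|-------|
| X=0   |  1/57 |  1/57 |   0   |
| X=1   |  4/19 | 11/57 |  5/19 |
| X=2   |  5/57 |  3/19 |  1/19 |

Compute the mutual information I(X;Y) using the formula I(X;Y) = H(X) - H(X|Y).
0.0663 bits

I(X;Y) = H(X) - H(X|Y)

Marginal of X (row sums):
  P(X=0) = 1/57 + 1/57 + 0 = 2/57
  P(X=1) = 4/19 + 11/57 + 5/19 = 2/3
  P(X=2) = 5/57 + 3/19 + 1/19 = 17/57
H(X) = -[(2/57)·log₂(2/57) + (2/3)·log₂(2/3) + (17/57)·log₂(17/57)]
  = 0.16958 + 0.38998 + 0.52057 = 1.0801 bits

Marginal of Y (column sums):
  P(Y=0) = 1/57 + 4/19 + 5/57 = 6/19
  P(Y=1) = 1/57 + 11/57 + 3/19 = 7/19
  P(Y=2) = 0 + 5/19 + 1/19 = 6/19
H(X|Y) = Σ_y P(y)·H(X|Y=y):
  Y=0: P(Y=0) = 6/19, P(X|Y=0) = (1/18, 2/3, 5/18) → H(X|Y=0) = 1.13497
  Y=1: P(Y=1) = 7/19, P(X|Y=1) = (1/21, 11/21, 3/7) → H(X|Y=1) = 1.22169
  Y=2: P(Y=2) = 6/19, P(X|Y=2) = (0, 5/6, 1/6) → H(X|Y=2) = 0.65002
H(X|Y) = (6/19)·1.13497 + (7/19)·1.22169 + (6/19)·0.65002 = 1.0138 bits

I(X;Y) = H(X) - H(X|Y) = 1.0801 - 1.0138 = 0.0663 bits

Cross-check via I(X;Y) = H(X) + H(Y) - H(X,Y): computing H(Y) from the column sums and H(X,Y) from the 9 cells in the same way gives H(Y) = 1.5810 bits and H(X,Y) = 2.5948 bits, so
I(X;Y) = 1.0801 + 1.5810 - 2.5948 = 0.0663 bits ✓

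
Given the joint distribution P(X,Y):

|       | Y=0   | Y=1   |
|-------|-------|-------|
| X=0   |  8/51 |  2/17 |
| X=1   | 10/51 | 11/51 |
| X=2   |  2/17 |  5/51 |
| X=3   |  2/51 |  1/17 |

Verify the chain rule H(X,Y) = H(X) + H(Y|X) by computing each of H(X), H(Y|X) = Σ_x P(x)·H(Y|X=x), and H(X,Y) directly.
H(X) = 1.8449 bits, H(Y|X) = 0.9911 bits, H(X,Y) = 2.8360 bits

Marginal of X (row sums):
  P(X=0) = 8/51 + 2/17 = 14/51
  P(X=1) = 10/51 + 11/51 = 7/17
  P(X=2) = 2/17 + 5/51 = 11/51
  P(X=3) = 2/51 + 1/17 = 5/51
H(X) = -[(14/51)·log₂(14/51) + (7/17)·log₂(7/17) + (11/51)·log₂(11/51) + (5/51)·log₂(5/51)]
  = 0.51198 + 0.52710 + 0.47731 + 0.32848 = 1.8449 bits

H(Y|X) = Σ_x P(x)·H(Y|X=x):
  X=0: P(X=0) = 14/51, P(Y|X=0) = (4/7, 3/7) → H(Y|X=0) = 0.98523
  X=1: P(X=1) = 7/17, P(Y|X=1) = (10/21, 11/21) → H(Y|X=1) = 0.99836
  X=2: P(X=2) = 11/51, P(Y|X=2) = (6/11, 5/11) → H(Y|X=2) = 0.99403
  X=3: P(X=3) = 5/51, P(Y|X=3) = (2/5, 3/5) → H(Y|X=3) = 0.97095
H(Y|X) = (14/51)·0.98523 + (7/17)·0.99836 + (11/51)·0.99403 + (5/51)·0.97095 = 0.9911 bits

H(X,Y) = -Σ_{x,y} P(x,y) log₂ P(x,y). Per-cell terms -P(x,y)·log₂P(x,y):
  X=0: 0.41920, 0.36323
  X=1: 0.46088, 0.47731
  X=2: 0.36323, 0.32848
  X=3: 0.18323, 0.24044
Sum of the 8 terms: H(X,Y) = 2.8360 bits

Chain rule check:
  H(X) + H(Y|X) = 1.8449 + 0.9911 = 2.8360 bits
  H(X,Y) = 2.8360 bits
✓ Chain rule verified.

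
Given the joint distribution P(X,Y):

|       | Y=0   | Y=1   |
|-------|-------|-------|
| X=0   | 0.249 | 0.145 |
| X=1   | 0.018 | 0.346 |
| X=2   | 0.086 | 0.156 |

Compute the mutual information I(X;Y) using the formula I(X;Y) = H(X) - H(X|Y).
0.2322 bits

I(X;Y) = H(X) - H(X|Y)

Marginal of X (row sums):
  P(X=0) = 0.249 + 0.145 = 0.394
  P(X=1) = 0.018 + 0.346 = 0.364
  P(X=2) = 0.086 + 0.156 = 0.242
H(X) = -[0.394·log₂(0.394) + 0.364·log₂(0.364) + 0.242·log₂(0.242)]
  = 0.5294 + 0.5307 + 0.4954 = 1.5555 bits

Marginal of Y (column sums):
  P(Y=0) = 0.249 + 0.018 + 0.086 = 0.353
  P(Y=1) = 0.145 + 0.346 + 0.156 = 0.647
H(X|Y) = Σ_y P(y)·H(X|Y=y):
  Y=0: P(Y=0) = 0.353, P(X|Y=0) = (249/353, 18/353, 86/353) → H(X|Y=0) = 1.0704
  Y=1: P(Y=1) = 0.647, P(X|Y=1) = (145/647, 346/647, 156/647) → H(X|Y=1) = 1.4613
H(X|Y) = 0.353·1.0704 + 0.647·1.4613 = 1.3233 bits

I(X;Y) = H(X) - H(X|Y) = 1.5555 - 1.3233 = 0.2322 bits

Cross-check via I(X;Y) = H(X) + H(Y) - H(X,Y): computing H(Y) from the column sums and H(X,Y) from the 6 cells in the same way gives H(Y) = 0.9367 bits and H(X,Y) = 2.2600 bits, so
I(X;Y) = 1.5555 + 0.9367 - 2.2600 = 0.2322 bits ✓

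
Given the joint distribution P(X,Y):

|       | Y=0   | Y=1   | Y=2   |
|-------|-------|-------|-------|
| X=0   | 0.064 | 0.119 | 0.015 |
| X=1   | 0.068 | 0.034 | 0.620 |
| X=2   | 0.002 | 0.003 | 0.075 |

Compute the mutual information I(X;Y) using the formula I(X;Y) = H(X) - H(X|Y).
0.3603 bits

I(X;Y) = H(X) - H(X|Y)

Marginal of X (row sums):
  P(X=0) = 0.064 + 0.119 + 0.015 = 0.198
  P(X=1) = 0.068 + 0.034 + 0.620 = 0.722
  P(X=2) = 0.002 + 0.003 + 0.075 = 0.080
H(X) = -[0.198·log₂(0.198) + 0.722·log₂(0.722) + 0.080·log₂(0.080)]
  = 0.462613 + 0.339289 + 0.291508 = 1.09341 bits

Marginal of Y (column sums):
  P(Y=0) = 0.064 + 0.068 + 0.002 = 0.134
  P(Y=1) = 0.119 + 0.034 + 0.003 = 0.156
  P(Y=2) = 0.015 + 0.620 + 0.075 = 0.710
H(X|Y) = Σ_y P(y)·H(X|Y=y):
  Y=0: P(Y=0) = 0.134, P(X|Y=0) = (32/67, 34/67, 1/67) → H(X|Y=0) = 1.096332
  Y=1: P(Y=1) = 0.156, P(X|Y=1) = (119/156, 17/78, 1/52) → H(X|Y=1) = 0.886608
  Y=2: P(Y=2) = 0.710, P(X|Y=2) = (3/142, 62/71, 15/142) → H(X|Y=2) = 0.630884
H(X|Y) = 0.134·1.096332 + 0.156·0.886608 + 0.710·0.630884 = 0.73315 bits

I(X;Y) = H(X) - H(X|Y) = 1.09341 - 0.73315 = 0.3603 bits

Cross-check via I(X;Y) = H(X) + H(Y) - H(X,Y): computing H(Y) from the column sums and H(X,Y) from the 9 cells in the same way gives H(Y) = 1.15752 bits and H(X,Y) = 1.89066 bits, so
I(X;Y) = 1.09341 + 1.15752 - 1.89066 = 0.3603 bits ✓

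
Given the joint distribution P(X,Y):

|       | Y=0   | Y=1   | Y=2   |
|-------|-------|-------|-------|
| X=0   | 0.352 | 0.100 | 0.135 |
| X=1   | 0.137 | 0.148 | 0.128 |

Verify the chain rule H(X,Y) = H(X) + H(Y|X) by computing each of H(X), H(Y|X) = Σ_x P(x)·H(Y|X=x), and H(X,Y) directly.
H(X) = 0.9780 bits, H(Y|X) = 1.4548 bits, H(X,Y) = 2.4329 bits

Marginal of X (row sums):
  P(X=0) = 0.352 + 0.100 + 0.135 = 0.587
  P(X=1) = 0.137 + 0.148 + 0.128 = 0.413
H(X) = -[0.587·log₂(0.587) + 0.413·log₂(0.413)]
  = 0.451149 + 0.526900 = 0.9780 bits

H(Y|X) = Σ_x P(x)·H(Y|X=x):
  X=0: P(X=0) = 0.587, P(Y|X=0) = (352/587, 100/587, 135/587) → H(Y|X=0) = 1.365061
  X=1: P(X=1) = 0.413, P(Y|X=1) = (137/413, 148/413, 128/413) → H(Y|X=1) = 1.582421
H(Y|X) = 0.587·1.365061 + 0.413·1.582421 = 1.4548 bits

H(X,Y) = -Σ_{x,y} P(x,y) log₂ P(x,y). Per-cell terms -P(x,y)·log₂P(x,y):
  X=0: 0.530236, 0.332193, 0.390011
  X=1: 0.392882, 0.407937, 0.379620
Sum of the 6 terms: H(X,Y) = 2.4329 bits

Chain rule check:
  H(X) + H(Y|X) = 0.9780 + 1.4548 = 2.4328 bits
  H(X,Y) = 2.4329 bits
✓ Chain rule verified (Δ = 0.0001 is 4-dp rounding noise: each of the three values was rounded independently).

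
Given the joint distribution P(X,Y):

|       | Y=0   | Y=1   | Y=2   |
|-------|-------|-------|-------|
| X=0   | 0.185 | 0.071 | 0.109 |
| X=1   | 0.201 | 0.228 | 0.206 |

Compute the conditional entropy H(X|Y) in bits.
0.9151 bits

H(X|Y) = H(X,Y) - H(Y)

H(X,Y) = -Σ_{x,y} P(x,y) log₂ P(x,y). Per-cell terms -P(x,y)·log₂P(x,y):
  X=0: 0.450365, 0.270939, 0.348538
  X=1: 0.465261, 0.486300, 0.469532
Sum of the 6 terms: H(X,Y) = 2.490935 bits

Marginal of Y (column sums):
  P(Y=0) = 0.185 + 0.201 = 0.386
  P(Y=1) = 0.071 + 0.228 = 0.299
  P(Y=2) = 0.109 + 0.206 = 0.315
H(Y) = -[0.386·log₂(0.386) + 0.299·log₂(0.299) + 0.315·log₂(0.315)]
  = 0.530104 + 0.520793 + 0.524972 = 1.575869 bits

H(X|Y) = H(X,Y) - H(Y) = 2.490935 - 1.575869 = 0.9151 bits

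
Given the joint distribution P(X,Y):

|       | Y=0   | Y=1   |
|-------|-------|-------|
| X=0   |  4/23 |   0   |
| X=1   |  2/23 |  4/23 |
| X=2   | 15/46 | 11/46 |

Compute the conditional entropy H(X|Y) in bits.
1.2269 bits

H(X|Y) = H(X,Y) - H(Y)

H(X,Y) = -Σ_{x,y} P(x,y) log₂ P(x,y). Per-cell terms -P(x,y)·log₂P(x,y):
  X=0: 0.438880, 0.000000
  X=1: 0.306397, 0.438880
  X=2: 0.527175, 0.493596
  (cells with P = 0 contribute 0)
Sum of the 6 terms: H(X,Y) = 2.20493 bits

Marginal of Y (column sums):
  P(Y=0) = 4/23 + 2/23 + 15/46 = 27/46
  P(Y=1) = 0 + 4/23 + 11/46 = 19/46
H(Y) = -[(27/46)·log₂(27/46) + (19/46)·log₂(19/46)]
  = 0.451178 + 0.526892 = 0.97807 bits

H(X|Y) = H(X,Y) - H(Y) = 2.20493 - 0.97807 = 1.2269 bits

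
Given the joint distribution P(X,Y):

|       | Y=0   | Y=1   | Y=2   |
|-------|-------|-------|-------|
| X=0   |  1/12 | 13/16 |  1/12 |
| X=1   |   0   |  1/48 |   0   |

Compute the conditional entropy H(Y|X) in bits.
0.8111 bits

H(Y|X) = H(X,Y) - H(X)

H(X,Y) = -Σ_{x,y} P(x,y) log₂ P(x,y). Per-cell terms -P(x,y)·log₂P(x,y):
  X=0: 0.2987, 0.2434, 0.2987
  X=1: 0.0000, 0.1164, 0.0000
  (cells with P = 0 contribute 0)
Sum of the 6 terms: H(X,Y) = 0.9572 bits

Marginal of X (row sums):
  P(X=0) = 1/12 + 13/16 + 1/12 = 47/48
  P(X=1) = 0 + 1/48 + 0 = 1/48
H(X) = -[(47/48)·log₂(47/48) + (1/48)·log₂(1/48)]
  = 0.0297 + 0.1164 = 0.1461 bits

H(Y|X) = H(X,Y) - H(X) = 0.9572 - 0.1461 = 0.8111 bits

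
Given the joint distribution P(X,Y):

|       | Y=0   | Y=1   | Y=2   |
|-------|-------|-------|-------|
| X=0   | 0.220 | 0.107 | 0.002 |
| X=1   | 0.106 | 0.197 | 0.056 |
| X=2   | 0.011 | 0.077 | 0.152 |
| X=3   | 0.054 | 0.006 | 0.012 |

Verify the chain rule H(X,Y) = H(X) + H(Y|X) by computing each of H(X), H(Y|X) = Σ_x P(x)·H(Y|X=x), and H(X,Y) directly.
H(X) = 1.8257 bits, H(Y|X) = 1.1734 bits, H(X,Y) = 2.9991 bits

Marginal of X (row sums):
  P(X=0) = 0.220 + 0.107 + 0.002 = 0.329
  P(X=1) = 0.106 + 0.197 + 0.056 = 0.359
  P(X=2) = 0.011 + 0.077 + 0.152 = 0.240
  P(X=3) = 0.054 + 0.006 + 0.012 = 0.072
H(X) = -[0.329·log₂(0.329) + 0.359·log₂(0.359) + 0.240·log₂(0.240) + 0.072·log₂(0.072)]
  = 0.5277 + 0.5306 + 0.4941 + 0.2733 = 1.8257 bits

H(Y|X) = Σ_x P(x)·H(Y|X=x):
  X=0: P(X=0) = 0.329, P(Y|X=0) = (220/329, 107/329, 2/329) → H(Y|X=0) = 0.9600
  X=1: P(X=1) = 0.359, P(Y|X=1) = (106/359, 197/359, 56/359) → H(Y|X=1) = 1.4129
  X=2: P(X=2) = 0.240, P(Y|X=2) = (11/240, 77/240, 19/30) → H(Y|X=2) = 1.1474
  X=3: P(X=3) = 0.072, P(Y|X=3) = (3/4, 1/12, 1/6) → H(Y|X=3) = 1.0409
H(Y|X) = 0.329·0.9600 + 0.359·1.4129 + 0.240·1.1474 + 0.072·1.0409 = 1.1734 bits

H(X,Y) = -Σ_{x,y} P(x,y) log₂ P(x,y). Per-cell terms -P(x,y)·log₂P(x,y):
  X=0: 0.4806, 0.3450, 0.0179
  X=1: 0.3432, 0.4617, 0.2329
  X=2: 0.0716, 0.2848, 0.4131
  X=3: 0.2274, 0.0443, 0.0766
Sum of the 12 terms: H(X,Y) = 2.9991 bits

Chain rule check:
  H(X) + H(Y|X) = 1.8257 + 1.1734 = 2.9991 bits
  H(X,Y) = 2.9991 bits
✓ Chain rule verified.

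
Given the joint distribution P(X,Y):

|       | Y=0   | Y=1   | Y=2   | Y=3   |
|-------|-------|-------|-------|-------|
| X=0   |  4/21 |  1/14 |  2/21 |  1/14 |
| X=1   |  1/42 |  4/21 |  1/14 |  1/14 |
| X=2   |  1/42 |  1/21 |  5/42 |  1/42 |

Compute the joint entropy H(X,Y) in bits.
3.2821 bits

H(X,Y) = -Σ_{x,y} P(x,y) log₂ P(x,y). Per-cell terms -P(x,y)·log₂P(x,y):
  X=0: 0.45568, 0.27195, 0.32308, 0.27195
  X=1: 0.12839, 0.45568, 0.27195, 0.27195
  X=2: 0.12839, 0.20916, 0.36552, 0.12839
Sum of the 12 terms: H(X,Y) = 3.2821 bits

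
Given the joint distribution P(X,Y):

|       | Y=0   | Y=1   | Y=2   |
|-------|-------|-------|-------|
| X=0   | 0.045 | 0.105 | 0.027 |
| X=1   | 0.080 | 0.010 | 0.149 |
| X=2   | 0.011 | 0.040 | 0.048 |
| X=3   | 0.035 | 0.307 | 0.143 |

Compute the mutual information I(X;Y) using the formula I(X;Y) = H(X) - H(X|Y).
0.2416 bits

I(X;Y) = H(X) - H(X|Y)

Marginal of X (row sums):
  P(X=0) = 0.045 + 0.105 + 0.027 = 0.177
  P(X=1) = 0.080 + 0.010 + 0.149 = 0.239
  P(X=2) = 0.011 + 0.040 + 0.048 = 0.099
  P(X=3) = 0.035 + 0.307 + 0.143 = 0.485
H(X) = -[0.177·log₂(0.177) + 0.239·log₂(0.239) + 0.099·log₂(0.099) + 0.485·log₂(0.485)]
  = 0.4422 + 0.4935 + 0.3303 + 0.5063 = 1.7723 bits

Marginal of Y (column sums):
  P(Y=0) = 0.045 + 0.080 + 0.011 + 0.035 = 0.171
  P(Y=1) = 0.105 + 0.010 + 0.040 + 0.307 = 0.462
  P(Y=2) = 0.027 + 0.149 + 0.048 + 0.143 = 0.367
H(X|Y) = Σ_y P(y)·H(X|Y=y):
  Y=0: P(Y=0) = 0.171, P(X|Y=0) = (5/19, 80/171, 11/171, 35/171) → H(X|Y=0) = 1.7426
  Y=1: P(Y=1) = 0.462, P(X|Y=1) = (5/22, 5/231, 20/231, 307/462) → H(X|Y=1) = 1.3029
  Y=2: P(Y=2) = 0.367, P(X|Y=2) = (27/367, 149/367, 48/367, 143/367) → H(X|Y=2) = 1.7186
H(X|Y) = 0.171·1.7426 + 0.462·1.3029 + 0.367·1.7186 = 1.5307 bits

I(X;Y) = H(X) - H(X|Y) = 1.7723 - 1.5307 = 0.2416 bits

Cross-check via I(X;Y) = H(X) + H(Y) - H(X,Y): computing H(Y) from the column sums and H(X,Y) from the 12 cells in the same way gives H(Y) = 1.4811 bits and H(X,Y) = 3.0118 bits, so
I(X;Y) = 1.7723 + 1.4811 - 3.0118 = 0.2416 bits ✓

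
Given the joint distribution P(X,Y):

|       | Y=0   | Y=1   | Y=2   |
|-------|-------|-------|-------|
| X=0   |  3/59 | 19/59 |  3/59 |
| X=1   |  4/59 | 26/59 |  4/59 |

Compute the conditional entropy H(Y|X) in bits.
1.0278 bits

H(Y|X) = H(X,Y) - H(X)

H(X,Y) = -Σ_{x,y} P(x,y) log₂ P(x,y). Per-cell terms -P(x,y)·log₂P(x,y):
  X=0: 0.21853, 0.52643, 0.21853
  X=1: 0.26323, 0.52097, 0.26323
Sum of the 6 terms: H(X,Y) = 2.01092 bits

Marginal of X (row sums):
  P(X=0) = 3/59 + 19/59 + 3/59 = 25/59
  P(X=1) = 4/59 + 26/59 + 4/59 = 34/59
H(X) = -[(25/59)·log₂(25/59) + (34/59)·log₂(34/59)]
  = 0.52491 + 0.45824 = 0.98315 bits

H(Y|X) = H(X,Y) - H(X) = 2.01092 - 0.98315 = 1.0278 bits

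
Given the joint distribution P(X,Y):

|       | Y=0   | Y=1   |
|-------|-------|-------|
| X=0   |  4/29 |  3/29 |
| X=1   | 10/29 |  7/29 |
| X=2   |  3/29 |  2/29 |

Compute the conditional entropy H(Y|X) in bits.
0.9782 bits

H(Y|X) = H(X,Y) - H(X)

H(X,Y) = -Σ_{x,y} P(x,y) log₂ P(x,y). Per-cell terms -P(x,y)·log₂P(x,y):
  X=0: 0.39420, 0.33859
  X=1: 0.52967, 0.49498
  X=2: 0.33859, 0.26607
Sum of the 6 terms: H(X,Y) = 2.3621 bits

Marginal of X (row sums):
  P(X=0) = 4/29 + 3/29 = 7/29
  P(X=1) = 10/29 + 7/29 = 17/29
  P(X=2) = 3/29 + 2/29 = 5/29
H(X) = -[(7/29)·log₂(7/29) + (17/29)·log₂(17/29) + (5/29)·log₂(5/29)]
  = 0.49498 + 0.45168 + 0.43725 = 1.3839 bits

H(Y|X) = H(X,Y) - H(X) = 2.3621 - 1.3839 = 0.9782 bits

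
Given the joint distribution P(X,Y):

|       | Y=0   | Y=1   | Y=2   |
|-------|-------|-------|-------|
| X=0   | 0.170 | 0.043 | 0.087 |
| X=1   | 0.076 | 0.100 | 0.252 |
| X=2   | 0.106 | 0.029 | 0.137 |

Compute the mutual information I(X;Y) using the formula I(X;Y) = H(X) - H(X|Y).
0.0965 bits

I(X;Y) = H(X) - H(X|Y)

Marginal of X (row sums):
  P(X=0) = 0.170 + 0.043 + 0.087 = 0.300
  P(X=1) = 0.076 + 0.100 + 0.252 = 0.428
  P(X=2) = 0.106 + 0.029 + 0.137 = 0.272
H(X) = -[0.300·log₂(0.300) + 0.428·log₂(0.428) + 0.272·log₂(0.272)]
  = 0.5211 + 0.5240 + 0.5109 = 1.5560 bits

Marginal of Y (column sums):
  P(Y=0) = 0.170 + 0.076 + 0.106 = 0.352
  P(Y=1) = 0.043 + 0.100 + 0.029 = 0.172
  P(Y=2) = 0.087 + 0.252 + 0.137 = 0.476
H(X|Y) = Σ_y P(y)·H(X|Y=y):
  Y=0: P(Y=0) = 0.352, P(X|Y=0) = (85/176, 19/88, 53/176) → H(X|Y=0) = 1.5060
  Y=1: P(Y=1) = 0.172, P(X|Y=1) = (1/4, 25/43, 29/172) → H(X|Y=1) = 1.3879
  Y=2: P(Y=2) = 0.476, P(X|Y=2) = (87/476, 9/17, 137/476) → H(X|Y=2) = 1.4510
H(X|Y) = 0.352·1.5060 + 0.172·1.3879 + 0.476·1.4510 = 1.4595 bits

I(X;Y) = H(X) - H(X|Y) = 1.5560 - 1.4595 = 0.0965 bits

Cross-check via I(X;Y) = H(X) + H(Y) - H(X,Y): computing H(Y) from the column sums and H(X,Y) from the 9 cells in the same way gives H(Y) = 1.4768 bits and H(X,Y) = 2.9363 bits, so
I(X;Y) = 1.5560 + 1.4768 - 2.9363 = 0.0965 bits ✓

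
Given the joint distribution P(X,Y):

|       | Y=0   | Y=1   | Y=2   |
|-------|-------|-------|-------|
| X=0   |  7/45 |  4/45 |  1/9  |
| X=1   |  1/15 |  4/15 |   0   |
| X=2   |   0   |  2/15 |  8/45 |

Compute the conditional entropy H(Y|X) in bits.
1.0969 bits

H(Y|X) = H(X,Y) - H(X)

H(X,Y) = -Σ_{x,y} P(x,y) log₂ P(x,y). Per-cell terms -P(x,y)·log₂P(x,y):
  X=0: 0.41759, 0.31039, 0.35221
  X=1: 0.26046, 0.50850, 0.00000
  X=2: 0.00000, 0.38759, 0.44300
  (cells with P = 0 contribute 0)
Sum of the 9 terms: H(X,Y) = 2.6797 bits

Marginal of X (row sums):
  P(X=0) = 7/45 + 4/45 + 1/9 = 16/45
  P(X=1) = 1/15 + 4/15 + 0 = 1/3
  P(X=2) = 0 + 2/15 + 8/45 = 14/45
H(X) = -[(16/45)·log₂(16/45) + (1/3)·log₂(1/3) + (14/45)·log₂(14/45)]
  = 0.53044 + 0.52832 + 0.52407 = 1.5828 bits

H(Y|X) = H(X,Y) - H(X) = 2.6797 - 1.5828 = 1.0969 bits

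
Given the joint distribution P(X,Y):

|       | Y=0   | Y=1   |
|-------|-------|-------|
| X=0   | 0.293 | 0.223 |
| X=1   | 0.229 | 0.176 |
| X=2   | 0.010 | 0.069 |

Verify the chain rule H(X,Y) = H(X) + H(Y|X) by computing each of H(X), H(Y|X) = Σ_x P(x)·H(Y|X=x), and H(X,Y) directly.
H(X) = 1.3100 bits, H(Y|X) = 0.9524 bits, H(X,Y) = 2.2624 bits

Marginal of X (row sums):
  P(X=0) = 0.293 + 0.223 = 0.516
  P(X=1) = 0.229 + 0.176 = 0.405
  P(X=2) = 0.010 + 0.069 = 0.079
H(X) = -[0.516·log₂(0.516) + 0.405·log₂(0.405) + 0.079·log₂(0.079)]
  = 0.4926 + 0.5281 + 0.2893 = 1.3100 bits

H(Y|X) = Σ_x P(x)·H(Y|X=x):
  X=0: P(X=0) = 0.516, P(Y|X=0) = (293/516, 223/516) → H(Y|X=0) = 0.9867
  X=1: P(X=1) = 0.405, P(Y|X=1) = (229/405, 176/405) → H(Y|X=1) = 0.9876
  X=2: P(X=2) = 0.079, P(Y|X=2) = (10/79, 69/79) → H(Y|X=2) = 0.5480
H(Y|X) = 0.516·0.9867 + 0.405·0.9876 + 0.079·0.5480 = 0.9524 bits

H(X,Y) = -Σ_{x,y} P(x,y) log₂ P(x,y). Per-cell terms -P(x,y)·log₂P(x,y):
  X=0: 0.5189, 0.4828
  X=1: 0.4870, 0.4411
  X=2: 0.0664, 0.2662
Sum of the 6 terms: H(X,Y) = 2.2624 bits

Chain rule check:
  H(X) + H(Y|X) = 1.3100 + 0.9524 = 2.2624 bits
  H(X,Y) = 2.2624 bits
✓ Chain rule verified.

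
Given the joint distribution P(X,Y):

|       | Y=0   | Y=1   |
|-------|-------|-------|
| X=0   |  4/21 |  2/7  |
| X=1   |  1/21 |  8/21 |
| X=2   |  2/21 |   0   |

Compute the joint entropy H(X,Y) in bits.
2.0347 bits

H(X,Y) = -Σ_{x,y} P(x,y) log₂ P(x,y). Per-cell terms -P(x,y)·log₂P(x,y):
  X=0: 0.45568, 0.51639
  X=1: 0.20916, 0.53041
  X=2: 0.32308, 0.00000
  (cells with P = 0 contribute 0)
Sum of the 6 terms: H(X,Y) = 2.0347 bits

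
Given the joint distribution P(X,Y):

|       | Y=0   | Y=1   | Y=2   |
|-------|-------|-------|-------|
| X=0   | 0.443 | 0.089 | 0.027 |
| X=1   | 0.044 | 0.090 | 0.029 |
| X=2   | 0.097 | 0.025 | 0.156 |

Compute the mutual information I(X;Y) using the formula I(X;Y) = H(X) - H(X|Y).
0.2961 bits

I(X;Y) = H(X) - H(X|Y)

Marginal of X (row sums):
  P(X=0) = 0.443 + 0.089 + 0.027 = 0.559
  P(X=1) = 0.044 + 0.090 + 0.029 = 0.163
  P(X=2) = 0.097 + 0.025 + 0.156 = 0.278
H(X) = -[0.559·log₂(0.559) + 0.163·log₂(0.163) + 0.278·log₂(0.278)]
  = 0.46905 + 0.42658 + 0.51342 = 1.40905 bits

Marginal of Y (column sums):
  P(Y=0) = 0.443 + 0.044 + 0.097 = 0.584
  P(Y=1) = 0.089 + 0.090 + 0.025 = 0.204
  P(Y=2) = 0.027 + 0.029 + 0.156 = 0.212
H(X|Y) = Σ_y P(y)·H(X|Y=y):
  Y=0: P(Y=0) = 0.584, P(X|Y=0) = (443/584, 11/146, 97/584) → H(X|Y=0) = 1.01364
  Y=1: P(Y=1) = 0.204, P(X|Y=1) = (89/204, 15/34, 25/204) → H(X|Y=1) = 1.41408
  Y=2: P(Y=2) = 0.212, P(X|Y=2) = (27/212, 29/212, 39/53) → H(X|Y=2) = 1.09685
H(X|Y) = 0.584·1.01364 + 0.204·1.41408 + 0.212·1.09685 = 1.11297 bits

I(X;Y) = H(X) - H(X|Y) = 1.40905 - 1.11297 = 0.2961 bits

Cross-check via I(X;Y) = H(X) + H(Y) - H(X,Y): computing H(Y) from the column sums and H(X,Y) from the 9 cells in the same way gives H(Y) = 1.39543 bits and H(X,Y) = 2.50840 bits, so
I(X;Y) = 1.40905 + 1.39543 - 2.50840 = 0.2961 bits ✓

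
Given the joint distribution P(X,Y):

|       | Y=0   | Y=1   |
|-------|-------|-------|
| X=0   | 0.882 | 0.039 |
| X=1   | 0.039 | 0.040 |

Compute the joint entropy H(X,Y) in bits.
0.7106 bits

H(X,Y) = -Σ_{x,y} P(x,y) log₂ P(x,y). Per-cell terms -P(x,y)·log₂P(x,y):
  X=0: 0.1598, 0.1825
  X=1: 0.1825, 0.1858
Sum of the 4 terms: H(X,Y) = 0.7106 bits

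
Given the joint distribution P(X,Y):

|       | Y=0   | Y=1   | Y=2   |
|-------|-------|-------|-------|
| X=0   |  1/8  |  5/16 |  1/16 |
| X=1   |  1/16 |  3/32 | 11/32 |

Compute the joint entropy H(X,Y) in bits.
2.2491 bits

H(X,Y) = -Σ_{x,y} P(x,y) log₂ P(x,y). Per-cell terms -P(x,y)·log₂P(x,y):
  X=0: 0.37500, 0.52440, 0.25000
  X=1: 0.25000, 0.32016, 0.52957
Sum of the 6 terms: H(X,Y) = 2.2491 bits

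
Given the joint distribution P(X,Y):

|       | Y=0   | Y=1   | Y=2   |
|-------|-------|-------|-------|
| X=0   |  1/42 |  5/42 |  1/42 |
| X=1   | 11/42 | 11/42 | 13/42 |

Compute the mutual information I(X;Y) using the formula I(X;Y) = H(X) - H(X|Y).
0.0667 bits

I(X;Y) = H(X) - H(X|Y)

Marginal of X (row sums):
  P(X=0) = 1/42 + 5/42 + 1/42 = 1/6
  P(X=1) = 11/42 + 11/42 + 13/42 = 5/6
H(X) = -[(1/6)·log₂(1/6) + (5/6)·log₂(5/6)]
  = 0.4308 + 0.2192 = 0.6500 bits

Marginal of Y (column sums):
  P(Y=0) = 1/42 + 11/42 = 2/7
  P(Y=1) = 5/42 + 11/42 = 8/21
  P(Y=2) = 1/42 + 13/42 = 1/3
H(X|Y) = Σ_y P(y)·H(X|Y=y):
  Y=0: P(Y=0) = 2/7, P(X|Y=0) = (1/12, 11/12) → H(X|Y=0) = 0.4138
  Y=1: P(Y=1) = 8/21, P(X|Y=1) = (5/16, 11/16) → H(X|Y=1) = 0.8960
  Y=2: P(Y=2) = 1/3, P(X|Y=2) = (1/14, 13/14) → H(X|Y=2) = 0.3712
H(X|Y) = (2/7)·0.4138 + (8/21)·0.8960 + (1/3)·0.3712 = 0.5833 bits

I(X;Y) = H(X) - H(X|Y) = 0.6500 - 0.5833 = 0.0667 bits

Cross-check via I(X;Y) = H(X) + H(Y) - H(X,Y): computing H(Y) from the column sums and H(X,Y) from the 6 cells in the same way gives H(Y) = 1.5751 bits and H(X,Y) = 2.1584 bits, so
I(X;Y) = 0.6500 + 1.5751 - 2.1584 = 0.0667 bits ✓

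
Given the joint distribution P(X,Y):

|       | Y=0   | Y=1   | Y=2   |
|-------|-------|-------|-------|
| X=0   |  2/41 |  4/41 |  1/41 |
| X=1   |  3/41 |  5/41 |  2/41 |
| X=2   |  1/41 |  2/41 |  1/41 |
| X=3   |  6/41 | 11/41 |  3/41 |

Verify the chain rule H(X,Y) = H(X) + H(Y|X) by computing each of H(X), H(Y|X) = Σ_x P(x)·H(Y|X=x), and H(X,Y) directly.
H(X) = 1.7646 bits, H(Y|X) = 1.4299 bits, H(X,Y) = 3.1946 bits

Marginal of X (row sums):
  P(X=0) = 2/41 + 4/41 + 1/41 = 7/41
  P(X=1) = 3/41 + 5/41 + 2/41 = 10/41
  P(X=2) = 1/41 + 2/41 + 1/41 = 4/41
  P(X=3) = 6/41 + 11/41 + 3/41 = 20/41
H(X) = -[(7/41)·log₂(7/41) + (10/41)·log₂(10/41) + (4/41)·log₂(4/41) + (20/41)·log₂(20/41)]
  = 0.435400 + 0.496494 + 0.327566 + 0.505182 = 1.7646 bits

H(Y|X) = Σ_x P(x)·H(Y|X=x):
  X=0: P(X=0) = 7/41, P(Y|X=0) = (2/7, 4/7, 1/7) → H(Y|X=0) = 1.378783
  X=1: P(X=1) = 10/41, P(Y|X=1) = (3/10, 1/2, 1/5) → H(Y|X=1) = 1.485475
  X=2: P(X=2) = 4/41, P(Y|X=2) = (1/4, 1/2, 1/4) → H(Y|X=2) = 1.500000
  X=3: P(X=3) = 20/41, P(Y|X=3) = (3/10, 11/20, 3/20) → H(Y|X=3) = 1.406008
H(Y|X) = (7/41)·1.378783 + (10/41)·1.485475 + (4/41)·1.500000 + (20/41)·1.406008 = 1.4299 bits

H(X,Y) = -Σ_{x,y} P(x,y) log₂ P(x,y). Per-cell terms -P(x,y)·log₂P(x,y):
  X=0: 0.212564, 0.327566, 0.130672
  X=1: 0.276043, 0.370198, 0.212564
  X=2: 0.130672, 0.212564, 0.130672
  X=3: 0.405745, 0.509252, 0.276043
Sum of the 12 terms: H(X,Y) = 3.1946 bits

Chain rule check:
  H(X) + H(Y|X) = 1.7646 + 1.4299 = 3.1945 bits
  H(X,Y) = 3.1946 bits
✓ Chain rule verified (Δ = 0.0001 is 4-dp rounding noise: each of the three values was rounded independently).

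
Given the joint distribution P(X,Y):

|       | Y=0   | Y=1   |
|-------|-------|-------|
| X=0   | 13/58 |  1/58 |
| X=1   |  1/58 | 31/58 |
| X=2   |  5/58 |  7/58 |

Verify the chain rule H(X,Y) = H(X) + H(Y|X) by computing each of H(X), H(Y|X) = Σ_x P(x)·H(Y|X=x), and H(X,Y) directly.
H(X) = 1.4386 bits, H(Y|X) = 0.4030 bits, H(X,Y) = 1.8417 bits

Marginal of X (row sums):
  P(X=0) = 13/58 + 1/58 = 7/29
  P(X=1) = 1/58 + 31/58 = 16/29
  P(X=2) = 5/58 + 7/58 = 6/29
H(X) = -[(7/29)·log₂(7/29) + (16/29)·log₂(16/29) + (6/29)·log₂(6/29)]
  = 0.49498 + 0.47337 + 0.47028 = 1.4386 bits

H(Y|X) = Σ_x P(x)·H(Y|X=x):
  X=0: P(X=0) = 7/29, P(Y|X=0) = (13/14, 1/14) → H(Y|X=0) = 0.37123
  X=1: P(X=1) = 16/29, P(Y|X=1) = (1/32, 31/32) → H(Y|X=1) = 0.20062
  X=2: P(X=2) = 6/29, P(Y|X=2) = (5/12, 7/12) → H(Y|X=2) = 0.97987
H(Y|X) = (7/29)·0.37123 + (16/29)·0.20062 + (6/29)·0.97987 = 0.4030 bits

H(X,Y) = -Σ_{x,y} P(x,y) log₂ P(x,y). Per-cell terms -P(x,y)·log₂P(x,y):
  X=0: 0.48359, 0.10100
  X=1: 0.10100, 0.48306
  X=2: 0.30483, 0.36818
Sum of the 6 terms: H(X,Y) = 1.8417 bits

Chain rule check:
  H(X) + H(Y|X) = 1.4386 + 0.4030 = 1.8416 bits
  H(X,Y) = 1.8417 bits
✓ Chain rule verified (Δ = 0.0001 is 4-dp rounding noise: each of the three values was rounded independently).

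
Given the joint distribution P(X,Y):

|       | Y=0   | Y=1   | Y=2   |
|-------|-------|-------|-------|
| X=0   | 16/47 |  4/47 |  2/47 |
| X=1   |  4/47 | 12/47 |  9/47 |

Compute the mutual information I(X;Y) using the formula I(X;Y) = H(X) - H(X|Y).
0.2536 bits

I(X;Y) = H(X) - H(X|Y)

Marginal of X (row sums):
  P(X=0) = 16/47 + 4/47 + 2/47 = 22/47
  P(X=1) = 4/47 + 12/47 + 9/47 = 25/47
H(X) = -[(22/47)·log₂(22/47) + (25/47)·log₂(25/47)]
  = 0.51263 + 0.48443 = 0.9971 bits

Marginal of Y (column sums):
  P(Y=0) = 16/47 + 4/47 = 20/47
  P(Y=1) = 4/47 + 12/47 = 16/47
  P(Y=2) = 2/47 + 9/47 = 11/47
H(X|Y) = Σ_y P(y)·H(X|Y=y):
  Y=0: P(Y=0) = 20/47, P(X|Y=0) = (4/5, 1/5) → H(X|Y=0) = 0.72193
  Y=1: P(Y=1) = 16/47, P(X|Y=1) = (1/4, 3/4) → H(X|Y=1) = 0.81128
  Y=2: P(Y=2) = 11/47, P(X|Y=2) = (2/11, 9/11) → H(X|Y=2) = 0.68404
H(X|Y) = (20/47)·0.72193 + (16/47)·0.81128 + (11/47)·0.68404 = 0.7435 bits

I(X;Y) = H(X) - H(X|Y) = 0.9971 - 0.7435 = 0.2536 bits

Cross-check via I(X;Y) = H(X) + H(Y) - H(X,Y): computing H(Y) from the column sums and H(X,Y) from the 6 cells in the same way gives H(Y) = 1.5441 bits and H(X,Y) = 2.2876 bits, so
I(X;Y) = 0.9971 + 1.5441 - 2.2876 = 0.2536 bits ✓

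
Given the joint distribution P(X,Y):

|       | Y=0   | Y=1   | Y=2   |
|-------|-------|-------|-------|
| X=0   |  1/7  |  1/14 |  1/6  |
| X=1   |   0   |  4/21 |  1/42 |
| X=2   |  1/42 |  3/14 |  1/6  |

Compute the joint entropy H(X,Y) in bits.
2.7233 bits

H(X,Y) = -Σ_{x,y} P(x,y) log₂ P(x,y). Per-cell terms -P(x,y)·log₂P(x,y):
  X=0: 0.401051, 0.271954, 0.430827
  X=1: 0.000000, 0.455680, 0.128389
  X=2: 0.128389, 0.476227, 0.430827
  (cells with P = 0 contribute 0)
Sum of the 9 terms: H(X,Y) = 2.7233 bits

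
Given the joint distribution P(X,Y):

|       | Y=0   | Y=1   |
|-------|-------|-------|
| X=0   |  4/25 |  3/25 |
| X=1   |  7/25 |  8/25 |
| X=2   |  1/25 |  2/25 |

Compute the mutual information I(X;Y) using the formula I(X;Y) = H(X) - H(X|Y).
0.0147 bits

I(X;Y) = H(X) - H(X|Y)

Marginal of X (row sums):
  P(X=0) = 4/25 + 3/25 = 7/25
  P(X=1) = 7/25 + 8/25 = 3/5
  P(X=2) = 1/25 + 2/25 = 3/25
H(X) = -[(7/25)·log₂(7/25) + (3/5)·log₂(3/5) + (3/25)·log₂(3/25)]
  = 0.5142 + 0.4422 + 0.3671 = 1.3235 bits

Marginal of Y (column sums):
  P(Y=0) = 4/25 + 7/25 + 1/25 = 12/25
  P(Y=1) = 3/25 + 8/25 + 2/25 = 13/25
H(X|Y) = Σ_y P(y)·H(X|Y=y):
  Y=0: P(Y=0) = 12/25, P(X|Y=0) = (1/3, 7/12, 1/12) → H(X|Y=0) = 1.2807
  Y=1: P(Y=1) = 13/25, P(X|Y=1) = (3/13, 8/13, 2/13) → H(X|Y=1) = 1.3347
H(X|Y) = (12/25)·1.2807 + (13/25)·1.3347 = 1.3088 bits

I(X;Y) = H(X) - H(X|Y) = 1.3235 - 1.3088 = 0.0147 bits

Cross-check via I(X;Y) = H(X) + H(Y) - H(X,Y): computing H(Y) from the column sums and H(X,Y) from the 6 cells in the same way gives H(Y) = 0.9988 bits and H(X,Y) = 2.3076 bits, so
I(X;Y) = 1.3235 + 0.9988 - 2.3076 = 0.0147 bits ✓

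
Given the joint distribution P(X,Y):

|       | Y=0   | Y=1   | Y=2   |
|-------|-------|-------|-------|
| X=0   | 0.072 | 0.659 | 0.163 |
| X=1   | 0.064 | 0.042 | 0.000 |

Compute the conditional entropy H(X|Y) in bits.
0.3650 bits

H(X|Y) = H(X,Y) - H(Y)

H(X,Y) = -Σ_{x,y} P(x,y) log₂ P(x,y). Per-cell terms -P(x,y)·log₂P(x,y):
  X=0: 0.27330, 0.39649, 0.42658
  X=1: 0.25381, 0.19209, 0.00000
  (cells with P = 0 contribute 0)
Sum of the 6 terms: H(X,Y) = 1.5423 bits

Marginal of Y (column sums):
  P(Y=0) = 0.072 + 0.064 = 0.136
  P(Y=1) = 0.659 + 0.042 = 0.701
  P(Y=2) = 0.163 + 0.000 = 0.163
H(Y) = -[0.136·log₂(0.136) + 0.701·log₂(0.701) + 0.163·log₂(0.163)]
  = 0.39145 + 0.35927 + 0.42658 = 1.1773 bits

H(X|Y) = H(X,Y) - H(Y) = 1.5423 - 1.1773 = 0.3650 bits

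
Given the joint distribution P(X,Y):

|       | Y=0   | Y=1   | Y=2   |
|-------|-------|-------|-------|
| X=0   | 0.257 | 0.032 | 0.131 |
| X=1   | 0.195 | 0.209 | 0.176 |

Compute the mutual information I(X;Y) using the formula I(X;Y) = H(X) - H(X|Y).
0.0972 bits

I(X;Y) = H(X) - H(X|Y)

Marginal of X (row sums):
  P(X=0) = 0.257 + 0.032 + 0.131 = 0.420
  P(X=1) = 0.195 + 0.209 + 0.176 = 0.580
H(X) = -[0.420·log₂(0.420) + 0.580·log₂(0.580)]
  = 0.525646 + 0.455808 = 0.98145 bits

Marginal of Y (column sums):
  P(Y=0) = 0.257 + 0.195 = 0.452
  P(Y=1) = 0.032 + 0.209 = 0.241
  P(Y=2) = 0.131 + 0.176 = 0.307
H(X|Y) = Σ_y P(y)·H(X|Y=y):
  Y=0: P(Y=0) = 0.452, P(X|Y=0) = (257/452, 195/452) → H(X|Y=0) = 0.986385
  Y=1: P(Y=1) = 0.241, P(X|Y=1) = (32/241, 209/241) → H(X|Y=1) = 0.565014
  Y=2: P(Y=2) = 0.307, P(X|Y=2) = (131/307, 176/307) → H(X|Y=2) = 0.984445
H(X|Y) = 0.452·0.986385 + 0.241·0.565014 + 0.307·0.984445 = 0.88424 bits

I(X;Y) = H(X) - H(X|Y) = 0.98145 - 0.88424 = 0.0972 bits

Cross-check via I(X;Y) = H(X) + H(Y) - H(X,Y): computing H(Y) from the column sums and H(X,Y) from the 6 cells in the same way gives H(Y) = 1.53559 bits and H(X,Y) = 2.41983 bits, so
I(X;Y) = 0.98145 + 1.53559 - 2.41983 = 0.0972 bits ✓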